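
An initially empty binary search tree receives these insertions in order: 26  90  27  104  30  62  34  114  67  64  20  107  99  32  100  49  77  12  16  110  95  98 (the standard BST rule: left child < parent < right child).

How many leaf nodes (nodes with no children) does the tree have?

Insert 26: tree is empty, so 26 becomes the root.
Insert 90: 90 > 26 → go right. Place as right child of 26.
Insert 27: 27 > 26 → go right; 27 < 90 → go left. Place as left child of 90.
Insert 104: 104 > 26 → go right; 104 > 90 → go right. Place as right child of 90.
Insert 30: 30 > 26 → go right; 30 < 90 → go left; 30 > 27 → go right. Place as right child of 27.
Insert 62: 62 > 26 → go right; 62 < 90 → go left; 62 > 27 → go right; 62 > 30 → go right. Place as right child of 30.
Insert 34: 34 > 26 → go right; 34 < 90 → go left; 34 > 27 → go right; 34 > 30 → go right; 34 < 62 → go left. Place as left child of 62.
Insert 114: 114 > 26 → go right; 114 > 90 → go right; 114 > 104 → go right. Place as right child of 104.
Insert 67: 67 > 26 → go right; 67 < 90 → go left; 67 > 27 → go right; 67 > 30 → go right; 67 > 62 → go right. Place as right child of 62.
Insert 64: 64 > 26 → go right; 64 < 90 → go left; 64 > 27 → go right; 64 > 30 → go right; 64 > 62 → go right; 64 < 67 → go left. Place as left child of 67.
Insert 20: 20 < 26 → go left. Place as left child of 26.
Insert 107: 107 > 26 → go right; 107 > 90 → go right; 107 > 104 → go right; 107 < 114 → go left. Place as left child of 114.
Insert 99: 99 > 26 → go right; 99 > 90 → go right; 99 < 104 → go left. Place as left child of 104.
Insert 32: 32 > 26 → go right; 32 < 90 → go left; 32 > 27 → go right; 32 > 30 → go right; 32 < 62 → go left; 32 < 34 → go left. Place as left child of 34.
Insert 100: 100 > 26 → go right; 100 > 90 → go right; 100 < 104 → go left; 100 > 99 → go right. Place as right child of 99.
Insert 49: 49 > 26 → go right; 49 < 90 → go left; 49 > 27 → go right; 49 > 30 → go right; 49 < 62 → go left; 49 > 34 → go right. Place as right child of 34.
Insert 77: 77 > 26 → go right; 77 < 90 → go left; 77 > 27 → go right; 77 > 30 → go right; 77 > 62 → go right; 77 > 67 → go right. Place as right child of 67.
Insert 12: 12 < 26 → go left; 12 < 20 → go left. Place as left child of 20.
Insert 16: 16 < 26 → go left; 16 < 20 → go left; 16 > 12 → go right. Place as right child of 12.
Insert 110: 110 > 26 → go right; 110 > 90 → go right; 110 > 104 → go right; 110 < 114 → go left; 110 > 107 → go right. Place as right child of 107.
Insert 95: 95 > 26 → go right; 95 > 90 → go right; 95 < 104 → go left; 95 < 99 → go left. Place as left child of 99.
Insert 98: 98 > 26 → go right; 98 > 90 → go right; 98 < 104 → go left; 98 < 99 → go left; 98 > 95 → go right. Place as right child of 95.

Leaves: 16, 32, 49, 64, 77, 98, 100, 110 — 8 in total.

8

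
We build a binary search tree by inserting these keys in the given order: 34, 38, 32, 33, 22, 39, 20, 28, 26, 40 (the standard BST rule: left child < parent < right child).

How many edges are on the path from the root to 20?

Insert 34: tree is empty, so 34 becomes the root.
Insert 38: 38 > 34 → go right. Place as right child of 34.
Insert 32: 32 < 34 → go left. Place as left child of 34.
Insert 33: 33 < 34 → go left; 33 > 32 → go right. Place as right child of 32.
Insert 22: 22 < 34 → go left; 22 < 32 → go left. Place as left child of 32.
Insert 39: 39 > 34 → go right; 39 > 38 → go right. Place as right child of 38.
Insert 20: 20 < 34 → go left; 20 < 32 → go left; 20 < 22 → go left. Place as left child of 22.
Insert 28: 28 < 34 → go left; 28 < 32 → go left; 28 > 22 → go right. Place as right child of 22.
Insert 26: 26 < 34 → go left; 26 < 32 → go left; 26 > 22 → go right; 26 < 28 → go left. Place as left child of 28.
Insert 40: 40 > 34 → go right; 40 > 38 → go right; 40 > 39 → go right. Place as right child of 39.

Path to 20: 34 → 32 → 22 → 20, which is 3 edges.

3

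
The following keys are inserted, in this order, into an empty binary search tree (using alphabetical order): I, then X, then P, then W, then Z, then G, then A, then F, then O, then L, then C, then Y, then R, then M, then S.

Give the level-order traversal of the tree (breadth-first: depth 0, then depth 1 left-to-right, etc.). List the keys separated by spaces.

I G X A P Z F O W Y C L R M S

Insert I: tree is empty, so I becomes the root.
Insert X: X > I → go right. Place as right child of I.
Insert P: P > I → go right; P < X → go left. Place as left child of X.
Insert W: W > I → go right; W < X → go left; W > P → go right. Place as right child of P.
Insert Z: Z > I → go right; Z > X → go right. Place as right child of X.
Insert G: G < I → go left. Place as left child of I.
Insert A: A < I → go left; A < G → go left. Place as left child of G.
Insert F: F < I → go left; F < G → go left; F > A → go right. Place as right child of A.
Insert O: O > I → go right; O < X → go left; O < P → go left. Place as left child of P.
Insert L: L > I → go right; L < X → go left; L < P → go left; L < O → go left. Place as left child of O.
Insert C: C < I → go left; C < G → go left; C > A → go right; C < F → go left. Place as left child of F.
Insert Y: Y > I → go right; Y > X → go right; Y < Z → go left. Place as left child of Z.
Insert R: R > I → go right; R < X → go left; R > P → go right; R < W → go left. Place as left child of W.
Insert M: M > I → go right; M < X → go left; M < P → go left; M < O → go left; M > L → go right. Place as right child of L.
Insert S: S > I → go right; S < X → go left; S > P → go right; S < W → go left; S > R → go right. Place as right child of R.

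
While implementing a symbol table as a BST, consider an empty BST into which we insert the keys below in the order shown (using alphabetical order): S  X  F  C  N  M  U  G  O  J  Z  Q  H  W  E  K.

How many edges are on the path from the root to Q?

4

S: root
X: right child of S (depth 1)
F: left child of S (depth 1)
C: left child of F (depth 2)
N: right child of F (depth 2)
M: left child of N (depth 3)
U: left child of X (depth 2)
G: left child of M (depth 4)
O: right child of N (depth 3)
J: right child of G (depth 5)
Z: right child of X (depth 2)
Q: right child of O (depth 4)
H: left child of J (depth 6)
W: right child of U (depth 3)
E: right child of C (depth 3)
K: right child of J (depth 6)

Path to Q: S → F → N → O → Q, which is 4 edges.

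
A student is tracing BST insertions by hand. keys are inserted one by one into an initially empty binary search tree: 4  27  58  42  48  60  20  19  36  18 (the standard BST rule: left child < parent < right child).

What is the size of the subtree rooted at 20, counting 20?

3

Resulting structure (node: left, right):
  4: L=–, R=27
  27: L=20, R=58
  58: L=42, R=60
  42: L=36, R=48
  48: L=–, R=–
  60: L=–, R=–
  20: L=19, R=–
  19: L=18, R=–
  36: L=–, R=–
  18: L=–, R=–

Subtree rooted at 20 contains: 20, 19, 18 — 3 nodes.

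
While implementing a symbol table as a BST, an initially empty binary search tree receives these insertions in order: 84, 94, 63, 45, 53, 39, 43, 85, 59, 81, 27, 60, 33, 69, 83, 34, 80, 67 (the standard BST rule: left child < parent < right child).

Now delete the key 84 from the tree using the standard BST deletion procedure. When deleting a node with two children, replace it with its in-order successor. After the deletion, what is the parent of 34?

33

Resulting structure (node: left, right):
  84: L=63, R=94
  94: L=85, R=–
  63: L=45, R=81
  45: L=39, R=53
  53: L=–, R=59
  39: L=27, R=43
  43: L=–, R=–
  85: L=–, R=–
  59: L=–, R=60
  81: L=69, R=83
  27: L=–, R=33
  60: L=–, R=–
  33: L=–, R=34
  69: L=67, R=80
  83: L=–, R=–
  34: L=–, R=–
  80: L=–, R=–
  67: L=–, R=–

Delete 84 (two children — replace with in-order successor).
After deletion, 34's parent is 33.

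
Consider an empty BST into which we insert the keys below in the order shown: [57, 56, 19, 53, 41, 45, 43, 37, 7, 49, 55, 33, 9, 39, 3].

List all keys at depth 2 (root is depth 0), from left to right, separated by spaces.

19

Resulting structure (node: left, right):
  57: L=56, R=–
  56: L=19, R=–
  19: L=7, R=53
  53: L=41, R=55
  41: L=37, R=45
  45: L=43, R=49
  43: L=–, R=–
  37: L=33, R=39
  7: L=3, R=9
  49: L=–, R=–
  55: L=–, R=–
  33: L=–, R=–
  9: L=–, R=–
  39: L=–, R=–
  3: L=–, R=–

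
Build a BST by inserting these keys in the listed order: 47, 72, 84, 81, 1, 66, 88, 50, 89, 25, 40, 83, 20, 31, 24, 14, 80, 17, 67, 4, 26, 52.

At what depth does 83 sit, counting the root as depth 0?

4

Resulting structure (node: left, right):
  47: L=1, R=72
  72: L=66, R=84
  84: L=81, R=88
  81: L=80, R=83
  1: L=–, R=25
  66: L=50, R=67
  88: L=–, R=89
  50: L=–, R=52
  89: L=–, R=–
  25: L=20, R=40
  40: L=31, R=–
  83: L=–, R=–
  20: L=14, R=24
  31: L=26, R=–
  24: L=–, R=–
  14: L=4, R=17
  80: L=–, R=–
  17: L=–, R=–
  67: L=–, R=–
  4: L=–, R=–
  26: L=–, R=–
  52: L=–, R=–

Path to 83: 47 → 72 → 84 → 81 → 83, which is 4 edges.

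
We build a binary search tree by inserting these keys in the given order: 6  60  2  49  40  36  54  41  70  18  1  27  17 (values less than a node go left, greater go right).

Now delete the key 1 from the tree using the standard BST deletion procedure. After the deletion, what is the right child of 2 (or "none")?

Insert 6: tree is empty, so 6 becomes the root.
Insert 60: 60 > 6 → go right. Place as right child of 6.
Insert 2: 2 < 6 → go left. Place as left child of 6.
Insert 49: 49 > 6 → go right; 49 < 60 → go left. Place as left child of 60.
Insert 40: 40 > 6 → go right; 40 < 60 → go left; 40 < 49 → go left. Place as left child of 49.
Insert 36: 36 > 6 → go right; 36 < 60 → go left; 36 < 49 → go left; 36 < 40 → go left. Place as left child of 40.
Insert 54: 54 > 6 → go right; 54 < 60 → go left; 54 > 49 → go right. Place as right child of 49.
Insert 41: 41 > 6 → go right; 41 < 60 → go left; 41 < 49 → go left; 41 > 40 → go right. Place as right child of 40.
Insert 70: 70 > 6 → go right; 70 > 60 → go right. Place as right child of 60.
Insert 18: 18 > 6 → go right; 18 < 60 → go left; 18 < 49 → go left; 18 < 40 → go left; 18 < 36 → go left. Place as left child of 36.
Insert 1: 1 < 6 → go left; 1 < 2 → go left. Place as left child of 2.
Insert 27: 27 > 6 → go right; 27 < 60 → go left; 27 < 49 → go left; 27 < 40 → go left; 27 < 36 → go left; 27 > 18 → go right. Place as right child of 18.
Insert 17: 17 > 6 → go right; 17 < 60 → go left; 17 < 49 → go left; 17 < 40 → go left; 17 < 36 → go left; 17 < 18 → go left. Place as left child of 18.

Delete 1 (at most one child — splice it out).
After deletion, 2's right child: none.

none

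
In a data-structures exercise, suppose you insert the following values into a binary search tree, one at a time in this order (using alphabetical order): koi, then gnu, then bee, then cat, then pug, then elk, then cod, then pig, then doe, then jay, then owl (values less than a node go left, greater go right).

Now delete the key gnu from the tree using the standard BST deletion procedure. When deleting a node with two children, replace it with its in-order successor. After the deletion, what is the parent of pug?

koi: root
gnu: left child of koi (depth 1)
bee: left child of gnu (depth 2)
cat: right child of bee (depth 3)
pug: right child of koi (depth 1)
elk: right child of cat (depth 4)
cod: left child of elk (depth 5)
pig: left child of pug (depth 2)
doe: right child of cod (depth 6)
jay: right child of gnu (depth 2)
owl: left child of pig (depth 3)

Delete gnu (two children — replace with in-order successor).
After deletion, pug's parent is koi.

koi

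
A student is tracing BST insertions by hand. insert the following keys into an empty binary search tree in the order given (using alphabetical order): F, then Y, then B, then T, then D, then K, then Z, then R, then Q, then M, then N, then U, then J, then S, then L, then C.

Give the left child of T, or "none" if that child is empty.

Insert F: tree is empty, so F becomes the root.
Insert Y: Y > F → go right. Place as right child of F.
Insert B: B < F → go left. Place as left child of F.
Insert T: T > F → go right; T < Y → go left. Place as left child of Y.
Insert D: D < F → go left; D > B → go right. Place as right child of B.
Insert K: K > F → go right; K < Y → go left; K < T → go left. Place as left child of T.
Insert Z: Z > F → go right; Z > Y → go right. Place as right child of Y.
Insert R: R > F → go right; R < Y → go left; R < T → go left; R > K → go right. Place as right child of K.
Insert Q: Q > F → go right; Q < Y → go left; Q < T → go left; Q > K → go right; Q < R → go left. Place as left child of R.
Insert M: M > F → go right; M < Y → go left; M < T → go left; M > K → go right; M < R → go left; M < Q → go left. Place as left child of Q.
Insert N: N > F → go right; N < Y → go left; N < T → go left; N > K → go right; N < R → go left; N < Q → go left; N > M → go right. Place as right child of M.
Insert U: U > F → go right; U < Y → go left; U > T → go right. Place as right child of T.
Insert J: J > F → go right; J < Y → go left; J < T → go left; J < K → go left. Place as left child of K.
Insert S: S > F → go right; S < Y → go left; S < T → go left; S > K → go right; S > R → go right. Place as right child of R.
Insert L: L > F → go right; L < Y → go left; L < T → go left; L > K → go right; L < R → go left; L < Q → go left; L < M → go left. Place as left child of M.
Insert C: C < F → go left; C > B → go right; C < D → go left. Place as left child of D.

K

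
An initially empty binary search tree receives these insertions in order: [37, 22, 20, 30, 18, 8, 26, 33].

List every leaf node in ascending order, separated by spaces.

8 26 33

Insert 37: tree is empty, so 37 becomes the root.
Insert 22: 22 < 37 → go left. Place as left child of 37.
Insert 20: 20 < 37 → go left; 20 < 22 → go left. Place as left child of 22.
Insert 30: 30 < 37 → go left; 30 > 22 → go right. Place as right child of 22.
Insert 18: 18 < 37 → go left; 18 < 22 → go left; 18 < 20 → go left. Place as left child of 20.
Insert 8: 8 < 37 → go left; 8 < 22 → go left; 8 < 20 → go left; 8 < 18 → go left. Place as left child of 18.
Insert 26: 26 < 37 → go left; 26 > 22 → go right; 26 < 30 → go left. Place as left child of 30.
Insert 33: 33 < 37 → go left; 33 > 22 → go right; 33 > 30 → go right. Place as right child of 30.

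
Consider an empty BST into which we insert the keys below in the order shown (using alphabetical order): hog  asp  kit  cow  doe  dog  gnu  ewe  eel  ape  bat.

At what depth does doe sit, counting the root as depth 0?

Resulting structure (node: left, right):
  hog: L=asp, R=kit
  asp: L=ape, R=cow
  kit: L=–, R=–
  cow: L=bat, R=doe
  doe: L=–, R=dog
  dog: L=–, R=gnu
  gnu: L=ewe, R=–
  ewe: L=eel, R=–
  eel: L=–, R=–
  ape: L=–, R=–
  bat: L=–, R=–

Path to doe: hog → asp → cow → doe, which is 3 edges.

3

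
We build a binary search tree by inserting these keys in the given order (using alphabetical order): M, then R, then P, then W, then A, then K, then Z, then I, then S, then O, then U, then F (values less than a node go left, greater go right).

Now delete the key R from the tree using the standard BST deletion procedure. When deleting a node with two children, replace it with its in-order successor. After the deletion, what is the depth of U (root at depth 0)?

M: root
R: right child of M (depth 1)
P: left child of R (depth 2)
W: right child of R (depth 2)
A: left child of M (depth 1)
K: right child of A (depth 2)
Z: right child of W (depth 3)
I: left child of K (depth 3)
S: left child of W (depth 3)
O: left child of P (depth 3)
U: right child of S (depth 4)
F: left child of I (depth 4)

Delete R (two children — replace with in-order successor).
After deletion, path to U: M → S → W → U.

3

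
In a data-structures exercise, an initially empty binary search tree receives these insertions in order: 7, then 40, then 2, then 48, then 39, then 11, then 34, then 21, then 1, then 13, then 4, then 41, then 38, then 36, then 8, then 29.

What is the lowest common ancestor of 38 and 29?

34

7: root
40: right child of 7 (depth 1)
2: left child of 7 (depth 1)
48: right child of 40 (depth 2)
39: left child of 40 (depth 2)
11: left child of 39 (depth 3)
34: right child of 11 (depth 4)
21: left child of 34 (depth 5)
1: left child of 2 (depth 2)
13: left child of 21 (depth 6)
4: right child of 2 (depth 2)
41: left child of 48 (depth 3)
38: right child of 34 (depth 5)
36: left child of 38 (depth 6)
8: left child of 11 (depth 4)
29: right child of 21 (depth 6)

Path to 38: 7 → 40 → 39 → 11 → 34 → 38
Path to 29: 7 → 40 → 39 → 11 → 34 → 21 → 29
The paths share a prefix ending at 34, then split left and right.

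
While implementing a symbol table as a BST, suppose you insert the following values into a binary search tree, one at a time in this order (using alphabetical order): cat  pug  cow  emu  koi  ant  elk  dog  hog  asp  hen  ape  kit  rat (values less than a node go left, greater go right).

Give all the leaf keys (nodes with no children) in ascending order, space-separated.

ape dog hen kit rat

Resulting structure (node: left, right):
  cat: L=ant, R=pug
  pug: L=cow, R=rat
  cow: L=–, R=emu
  emu: L=elk, R=koi
  koi: L=hog, R=–
  ant: L=–, R=asp
  elk: L=dog, R=–
  dog: L=–, R=–
  hog: L=hen, R=kit
  asp: L=ape, R=–
  hen: L=–, R=–
  ape: L=–, R=–
  kit: L=–, R=–
  rat: L=–, R=–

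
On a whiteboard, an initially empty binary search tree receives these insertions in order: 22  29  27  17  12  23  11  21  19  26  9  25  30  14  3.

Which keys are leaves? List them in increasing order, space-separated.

Insert 22: tree is empty, so 22 becomes the root.
Insert 29: 29 > 22 → go right. Place as right child of 22.
Insert 27: 27 > 22 → go right; 27 < 29 → go left. Place as left child of 29.
Insert 17: 17 < 22 → go left. Place as left child of 22.
Insert 12: 12 < 22 → go left; 12 < 17 → go left. Place as left child of 17.
Insert 23: 23 > 22 → go right; 23 < 29 → go left; 23 < 27 → go left. Place as left child of 27.
Insert 11: 11 < 22 → go left; 11 < 17 → go left; 11 < 12 → go left. Place as left child of 12.
Insert 21: 21 < 22 → go left; 21 > 17 → go right. Place as right child of 17.
Insert 19: 19 < 22 → go left; 19 > 17 → go right; 19 < 21 → go left. Place as left child of 21.
Insert 26: 26 > 22 → go right; 26 < 29 → go left; 26 < 27 → go left; 26 > 23 → go right. Place as right child of 23.
Insert 9: 9 < 22 → go left; 9 < 17 → go left; 9 < 12 → go left; 9 < 11 → go left. Place as left child of 11.
Insert 25: 25 > 22 → go right; 25 < 29 → go left; 25 < 27 → go left; 25 > 23 → go right; 25 < 26 → go left. Place as left child of 26.
Insert 30: 30 > 22 → go right; 30 > 29 → go right. Place as right child of 29.
Insert 14: 14 < 22 → go left; 14 < 17 → go left; 14 > 12 → go right. Place as right child of 12.
Insert 3: 3 < 22 → go left; 3 < 17 → go left; 3 < 12 → go left; 3 < 11 → go left; 3 < 9 → go left. Place as left child of 9.

3 14 19 25 30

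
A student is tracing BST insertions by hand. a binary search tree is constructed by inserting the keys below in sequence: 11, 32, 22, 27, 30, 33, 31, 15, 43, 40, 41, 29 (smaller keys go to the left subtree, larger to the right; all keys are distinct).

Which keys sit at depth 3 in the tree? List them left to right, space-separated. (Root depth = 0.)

11: root
32: right child of 11 (depth 1)
22: left child of 32 (depth 2)
27: right child of 22 (depth 3)
30: right child of 27 (depth 4)
33: right child of 32 (depth 2)
31: right child of 30 (depth 5)
15: left child of 22 (depth 3)
43: right child of 33 (depth 3)
40: left child of 43 (depth 4)
41: right child of 40 (depth 5)
29: left child of 30 (depth 5)

15 27 43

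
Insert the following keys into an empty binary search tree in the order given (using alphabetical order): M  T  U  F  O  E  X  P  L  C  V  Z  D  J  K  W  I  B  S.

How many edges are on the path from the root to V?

M: root
T: right child of M (depth 1)
U: right child of T (depth 2)
F: left child of M (depth 1)
O: left child of T (depth 2)
E: left child of F (depth 2)
X: right child of U (depth 3)
P: right child of O (depth 3)
L: right child of F (depth 2)
C: left child of E (depth 3)
V: left child of X (depth 4)
Z: right child of X (depth 4)
D: right child of C (depth 4)
J: left child of L (depth 3)
K: right child of J (depth 4)
W: right child of V (depth 5)
I: left child of J (depth 4)
B: left child of C (depth 4)
S: right child of P (depth 4)

Path to V: M → T → U → X → V, which is 4 edges.

4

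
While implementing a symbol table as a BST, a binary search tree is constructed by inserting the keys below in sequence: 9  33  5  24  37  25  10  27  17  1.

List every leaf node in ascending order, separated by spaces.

1 17 27 37

Insert 9: tree is empty, so 9 becomes the root.
Insert 33: 33 > 9 → go right. Place as right child of 9.
Insert 5: 5 < 9 → go left. Place as left child of 9.
Insert 24: 24 > 9 → go right; 24 < 33 → go left. Place as left child of 33.
Insert 37: 37 > 9 → go right; 37 > 33 → go right. Place as right child of 33.
Insert 25: 25 > 9 → go right; 25 < 33 → go left; 25 > 24 → go right. Place as right child of 24.
Insert 10: 10 > 9 → go right; 10 < 33 → go left; 10 < 24 → go left. Place as left child of 24.
Insert 27: 27 > 9 → go right; 27 < 33 → go left; 27 > 24 → go right; 27 > 25 → go right. Place as right child of 25.
Insert 17: 17 > 9 → go right; 17 < 33 → go left; 17 < 24 → go left; 17 > 10 → go right. Place as right child of 10.
Insert 1: 1 < 9 → go left; 1 < 5 → go left. Place as left child of 5.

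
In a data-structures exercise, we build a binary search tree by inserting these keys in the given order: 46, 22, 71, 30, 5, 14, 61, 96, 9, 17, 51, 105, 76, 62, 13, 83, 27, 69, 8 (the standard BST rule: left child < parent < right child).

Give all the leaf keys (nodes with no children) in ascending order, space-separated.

8 13 17 27 51 69 83 105

46: root
22: left child of 46 (depth 1)
71: right child of 46 (depth 1)
30: right child of 22 (depth 2)
5: left child of 22 (depth 2)
14: right child of 5 (depth 3)
61: left child of 71 (depth 2)
96: right child of 71 (depth 2)
9: left child of 14 (depth 4)
17: right child of 14 (depth 4)
51: left child of 61 (depth 3)
105: right child of 96 (depth 3)
76: left child of 96 (depth 3)
62: right child of 61 (depth 3)
13: right child of 9 (depth 5)
83: right child of 76 (depth 4)
27: left child of 30 (depth 3)
69: right child of 62 (depth 4)
8: left child of 9 (depth 5)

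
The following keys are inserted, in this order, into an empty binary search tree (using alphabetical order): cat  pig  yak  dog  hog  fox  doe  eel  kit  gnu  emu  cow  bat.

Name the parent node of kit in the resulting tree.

hog

Insert cat: tree is empty, so cat becomes the root.
Insert pig: pig > cat → go right. Place as right child of cat.
Insert yak: yak > cat → go right; yak > pig → go right. Place as right child of pig.
Insert dog: dog > cat → go right; dog < pig → go left. Place as left child of pig.
Insert hog: hog > cat → go right; hog < pig → go left; hog > dog → go right. Place as right child of dog.
Insert fox: fox > cat → go right; fox < pig → go left; fox > dog → go right; fox < hog → go left. Place as left child of hog.
Insert doe: doe > cat → go right; doe < pig → go left; doe < dog → go left. Place as left child of dog.
Insert eel: eel > cat → go right; eel < pig → go left; eel > dog → go right; eel < hog → go left; eel < fox → go left. Place as left child of fox.
Insert kit: kit > cat → go right; kit < pig → go left; kit > dog → go right; kit > hog → go right. Place as right child of hog.
Insert gnu: gnu > cat → go right; gnu < pig → go left; gnu > dog → go right; gnu < hog → go left; gnu > fox → go right. Place as right child of fox.
Insert emu: emu > cat → go right; emu < pig → go left; emu > dog → go right; emu < hog → go left; emu < fox → go left; emu > eel → go right. Place as right child of eel.
Insert cow: cow > cat → go right; cow < pig → go left; cow < dog → go left; cow < doe → go left. Place as left child of doe.
Insert bat: bat < cat → go left. Place as left child of cat.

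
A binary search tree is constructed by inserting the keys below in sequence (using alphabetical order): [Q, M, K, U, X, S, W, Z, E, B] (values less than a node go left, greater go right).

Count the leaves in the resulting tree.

4

Q: root
M: left child of Q (depth 1)
K: left child of M (depth 2)
U: right child of Q (depth 1)
X: right child of U (depth 2)
S: left child of U (depth 2)
W: left child of X (depth 3)
Z: right child of X (depth 3)
E: left child of K (depth 3)
B: left child of E (depth 4)

Leaves: B, S, W, Z — 4 in total.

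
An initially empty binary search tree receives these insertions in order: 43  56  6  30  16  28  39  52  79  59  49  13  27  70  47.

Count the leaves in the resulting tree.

5

Resulting structure (node: left, right):
  43: L=6, R=56
  56: L=52, R=79
  6: L=–, R=30
  30: L=16, R=39
  16: L=13, R=28
  28: L=27, R=–
  39: L=–, R=–
  52: L=49, R=–
  79: L=59, R=–
  59: L=–, R=70
  49: L=47, R=–
  13: L=–, R=–
  27: L=–, R=–
  70: L=–, R=–
  47: L=–, R=–

Leaves: 13, 27, 39, 47, 70 — 5 in total.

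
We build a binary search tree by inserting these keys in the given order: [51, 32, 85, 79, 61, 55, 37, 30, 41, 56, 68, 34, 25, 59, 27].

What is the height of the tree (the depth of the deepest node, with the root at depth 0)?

6

Resulting structure (node: left, right):
  51: L=32, R=85
  32: L=30, R=37
  85: L=79, R=–
  79: L=61, R=–
  61: L=55, R=68
  55: L=–, R=56
  37: L=34, R=41
  30: L=25, R=–
  41: L=–, R=–
  56: L=–, R=59
  68: L=–, R=–
  34: L=–, R=–
  25: L=–, R=27
  59: L=–, R=–
  27: L=–, R=–

The deepest node is 59 at depth 6.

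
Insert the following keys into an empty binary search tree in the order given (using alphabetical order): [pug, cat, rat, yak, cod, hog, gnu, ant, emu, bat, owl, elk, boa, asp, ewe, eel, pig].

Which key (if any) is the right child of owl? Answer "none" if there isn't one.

pug: root
cat: left child of pug (depth 1)
rat: right child of pug (depth 1)
yak: right child of rat (depth 2)
cod: right child of cat (depth 2)
hog: right child of cod (depth 3)
gnu: left child of hog (depth 4)
ant: left child of cat (depth 2)
emu: left child of gnu (depth 5)
bat: right child of ant (depth 3)
owl: right child of hog (depth 4)
elk: left child of emu (depth 6)
boa: right child of bat (depth 4)
asp: left child of bat (depth 4)
ewe: right child of emu (depth 6)
eel: left child of elk (depth 7)
pig: right child of owl (depth 5)

pig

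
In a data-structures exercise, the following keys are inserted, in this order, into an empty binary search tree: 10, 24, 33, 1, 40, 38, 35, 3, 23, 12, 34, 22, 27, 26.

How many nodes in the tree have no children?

4

10: root
24: right child of 10 (depth 1)
33: right child of 24 (depth 2)
1: left child of 10 (depth 1)
40: right child of 33 (depth 3)
38: left child of 40 (depth 4)
35: left child of 38 (depth 5)
3: right child of 1 (depth 2)
23: left child of 24 (depth 2)
12: left child of 23 (depth 3)
34: left child of 35 (depth 6)
22: right child of 12 (depth 4)
27: left child of 33 (depth 3)
26: left child of 27 (depth 4)

Leaves: 3, 22, 26, 34 — 4 in total.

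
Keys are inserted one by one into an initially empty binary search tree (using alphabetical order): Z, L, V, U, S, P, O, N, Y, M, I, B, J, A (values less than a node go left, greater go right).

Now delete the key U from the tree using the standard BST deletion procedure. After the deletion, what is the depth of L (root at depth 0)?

1

Insert Z: tree is empty, so Z becomes the root.
Insert L: L < Z → go left. Place as left child of Z.
Insert V: V < Z → go left; V > L → go right. Place as right child of L.
Insert U: U < Z → go left; U > L → go right; U < V → go left. Place as left child of V.
Insert S: S < Z → go left; S > L → go right; S < V → go left; S < U → go left. Place as left child of U.
Insert P: P < Z → go left; P > L → go right; P < V → go left; P < U → go left; P < S → go left. Place as left child of S.
Insert O: O < Z → go left; O > L → go right; O < V → go left; O < U → go left; O < S → go left; O < P → go left. Place as left child of P.
Insert N: N < Z → go left; N > L → go right; N < V → go left; N < U → go left; N < S → go left; N < P → go left; N < O → go left. Place as left child of O.
Insert Y: Y < Z → go left; Y > L → go right; Y > V → go right. Place as right child of V.
Insert M: M < Z → go left; M > L → go right; M < V → go left; M < U → go left; M < S → go left; M < P → go left; M < O → go left; M < N → go left. Place as left child of N.
Insert I: I < Z → go left; I < L → go left. Place as left child of L.
Insert B: B < Z → go left; B < L → go left; B < I → go left. Place as left child of I.
Insert J: J < Z → go left; J < L → go left; J > I → go right. Place as right child of I.
Insert A: A < Z → go left; A < L → go left; A < I → go left; A < B → go left. Place as left child of B.

Delete U (at most one child — splice it out).
After deletion, path to L: Z → L.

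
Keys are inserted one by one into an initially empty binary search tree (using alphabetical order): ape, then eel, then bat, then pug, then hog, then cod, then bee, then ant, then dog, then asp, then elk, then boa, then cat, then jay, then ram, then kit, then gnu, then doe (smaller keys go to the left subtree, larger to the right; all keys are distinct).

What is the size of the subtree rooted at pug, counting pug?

ape: root
eel: right child of ape (depth 1)
bat: left child of eel (depth 2)
pug: right child of eel (depth 2)
hog: left child of pug (depth 3)
cod: right child of bat (depth 3)
bee: left child of cod (depth 4)
ant: left child of ape (depth 1)
dog: right child of cod (depth 4)
asp: left child of bat (depth 3)
elk: left child of hog (depth 4)
boa: right child of bee (depth 5)
cat: right child of boa (depth 6)
jay: right child of hog (depth 4)
ram: right child of pug (depth 3)
kit: right child of jay (depth 5)
gnu: right child of elk (depth 5)
doe: left child of dog (depth 5)

Subtree rooted at pug contains: pug, hog, elk, gnu, jay, kit, ram — 7 nodes.

7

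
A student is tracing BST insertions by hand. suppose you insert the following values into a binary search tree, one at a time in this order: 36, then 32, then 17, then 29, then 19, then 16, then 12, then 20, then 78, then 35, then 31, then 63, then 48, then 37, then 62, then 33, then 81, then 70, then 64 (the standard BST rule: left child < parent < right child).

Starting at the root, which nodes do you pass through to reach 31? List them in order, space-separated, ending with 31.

36 32 17 29 31

Insert 36: tree is empty, so 36 becomes the root.
Insert 32: 32 < 36 → go left. Place as left child of 36.
Insert 17: 17 < 36 → go left; 17 < 32 → go left. Place as left child of 32.
Insert 29: 29 < 36 → go left; 29 < 32 → go left; 29 > 17 → go right. Place as right child of 17.
Insert 19: 19 < 36 → go left; 19 < 32 → go left; 19 > 17 → go right; 19 < 29 → go left. Place as left child of 29.
Insert 16: 16 < 36 → go left; 16 < 32 → go left; 16 < 17 → go left. Place as left child of 17.
Insert 12: 12 < 36 → go left; 12 < 32 → go left; 12 < 17 → go left; 12 < 16 → go left. Place as left child of 16.
Insert 20: 20 < 36 → go left; 20 < 32 → go left; 20 > 17 → go right; 20 < 29 → go left; 20 > 19 → go right. Place as right child of 19.
Insert 78: 78 > 36 → go right. Place as right child of 36.
Insert 35: 35 < 36 → go left; 35 > 32 → go right. Place as right child of 32.
Insert 31: 31 < 36 → go left; 31 < 32 → go left; 31 > 17 → go right; 31 > 29 → go right. Place as right child of 29.
Insert 63: 63 > 36 → go right; 63 < 78 → go left. Place as left child of 78.
Insert 48: 48 > 36 → go right; 48 < 78 → go left; 48 < 63 → go left. Place as left child of 63.
Insert 37: 37 > 36 → go right; 37 < 78 → go left; 37 < 63 → go left; 37 < 48 → go left. Place as left child of 48.
Insert 62: 62 > 36 → go right; 62 < 78 → go left; 62 < 63 → go left; 62 > 48 → go right. Place as right child of 48.
Insert 33: 33 < 36 → go left; 33 > 32 → go right; 33 < 35 → go left. Place as left child of 35.
Insert 81: 81 > 36 → go right; 81 > 78 → go right. Place as right child of 78.
Insert 70: 70 > 36 → go right; 70 < 78 → go left; 70 > 63 → go right. Place as right child of 63.
Insert 64: 64 > 36 → go right; 64 < 78 → go left; 64 > 63 → go right; 64 < 70 → go left. Place as left child of 70.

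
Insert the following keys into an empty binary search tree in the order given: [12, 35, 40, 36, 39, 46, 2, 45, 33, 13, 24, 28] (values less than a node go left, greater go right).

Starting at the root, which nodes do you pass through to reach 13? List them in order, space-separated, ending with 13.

12 35 33 13

Insert 12: tree is empty, so 12 becomes the root.
Insert 35: 35 > 12 → go right. Place as right child of 12.
Insert 40: 40 > 12 → go right; 40 > 35 → go right. Place as right child of 35.
Insert 36: 36 > 12 → go right; 36 > 35 → go right; 36 < 40 → go left. Place as left child of 40.
Insert 39: 39 > 12 → go right; 39 > 35 → go right; 39 < 40 → go left; 39 > 36 → go right. Place as right child of 36.
Insert 46: 46 > 12 → go right; 46 > 35 → go right; 46 > 40 → go right. Place as right child of 40.
Insert 2: 2 < 12 → go left. Place as left child of 12.
Insert 45: 45 > 12 → go right; 45 > 35 → go right; 45 > 40 → go right; 45 < 46 → go left. Place as left child of 46.
Insert 33: 33 > 12 → go right; 33 < 35 → go left. Place as left child of 35.
Insert 13: 13 > 12 → go right; 13 < 35 → go left; 13 < 33 → go left. Place as left child of 33.
Insert 24: 24 > 12 → go right; 24 < 35 → go left; 24 < 33 → go left; 24 > 13 → go right. Place as right child of 13.
Insert 28: 28 > 12 → go right; 28 < 35 → go left; 28 < 33 → go left; 28 > 13 → go right; 28 > 24 → go right. Place as right child of 24.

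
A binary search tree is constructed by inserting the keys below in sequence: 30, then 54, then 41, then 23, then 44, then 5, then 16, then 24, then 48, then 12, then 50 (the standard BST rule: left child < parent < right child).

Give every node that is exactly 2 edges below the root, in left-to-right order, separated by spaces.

5 24 41

Resulting structure (node: left, right):
  30: L=23, R=54
  54: L=41, R=–
  41: L=–, R=44
  23: L=5, R=24
  44: L=–, R=48
  5: L=–, R=16
  16: L=12, R=–
  24: L=–, R=–
  48: L=–, R=50
  12: L=–, R=–
  50: L=–, R=–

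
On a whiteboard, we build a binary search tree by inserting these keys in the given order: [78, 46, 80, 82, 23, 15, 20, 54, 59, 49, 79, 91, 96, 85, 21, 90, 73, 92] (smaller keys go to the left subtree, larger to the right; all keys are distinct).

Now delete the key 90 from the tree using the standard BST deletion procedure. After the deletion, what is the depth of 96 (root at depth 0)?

Resulting structure (node: left, right):
  78: L=46, R=80
  46: L=23, R=54
  80: L=79, R=82
  82: L=–, R=91
  23: L=15, R=–
  15: L=–, R=20
  20: L=–, R=21
  54: L=49, R=59
  59: L=–, R=73
  49: L=–, R=–
  79: L=–, R=–
  91: L=85, R=96
  96: L=92, R=–
  85: L=–, R=90
  21: L=–, R=–
  90: L=–, R=–
  73: L=–, R=–
  92: L=–, R=–

Delete 90 (at most one child — splice it out).
After deletion, path to 96: 78 → 80 → 82 → 91 → 96.

4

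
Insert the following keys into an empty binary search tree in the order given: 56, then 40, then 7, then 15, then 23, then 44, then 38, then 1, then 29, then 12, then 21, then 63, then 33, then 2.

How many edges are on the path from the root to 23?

4

56: root
40: left child of 56 (depth 1)
7: left child of 40 (depth 2)
15: right child of 7 (depth 3)
23: right child of 15 (depth 4)
44: right child of 40 (depth 2)
38: right child of 23 (depth 5)
1: left child of 7 (depth 3)
29: left child of 38 (depth 6)
12: left child of 15 (depth 4)
21: left child of 23 (depth 5)
63: right child of 56 (depth 1)
33: right child of 29 (depth 7)
2: right child of 1 (depth 4)

Path to 23: 56 → 40 → 7 → 15 → 23, which is 4 edges.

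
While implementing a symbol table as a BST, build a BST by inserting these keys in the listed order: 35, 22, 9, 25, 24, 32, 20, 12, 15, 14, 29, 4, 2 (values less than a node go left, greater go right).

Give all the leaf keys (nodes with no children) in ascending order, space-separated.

Resulting structure (node: left, right):
  35: L=22, R=–
  22: L=9, R=25
  9: L=4, R=20
  25: L=24, R=32
  24: L=–, R=–
  32: L=29, R=–
  20: L=12, R=–
  12: L=–, R=15
  15: L=14, R=–
  14: L=–, R=–
  29: L=–, R=–
  4: L=2, R=–
  2: L=–, R=–

2 14 24 29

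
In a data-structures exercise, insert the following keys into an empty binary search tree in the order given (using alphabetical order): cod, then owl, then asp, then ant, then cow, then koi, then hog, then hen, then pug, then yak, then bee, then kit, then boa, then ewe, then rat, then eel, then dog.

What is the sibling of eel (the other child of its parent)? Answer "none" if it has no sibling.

Insert cod: tree is empty, so cod becomes the root.
Insert owl: owl > cod → go right. Place as right child of cod.
Insert asp: asp < cod → go left. Place as left child of cod.
Insert ant: ant < cod → go left; ant < asp → go left. Place as left child of asp.
Insert cow: cow > cod → go right; cow < owl → go left. Place as left child of owl.
Insert koi: koi > cod → go right; koi < owl → go left; koi > cow → go right. Place as right child of cow.
Insert hog: hog > cod → go right; hog < owl → go left; hog > cow → go right; hog < koi → go left. Place as left child of koi.
Insert hen: hen > cod → go right; hen < owl → go left; hen > cow → go right; hen < koi → go left; hen < hog → go left. Place as left child of hog.
Insert pug: pug > cod → go right; pug > owl → go right. Place as right child of owl.
Insert yak: yak > cod → go right; yak > owl → go right; yak > pug → go right. Place as right child of pug.
Insert bee: bee < cod → go left; bee > asp → go right. Place as right child of asp.
Insert kit: kit > cod → go right; kit < owl → go left; kit > cow → go right; kit < koi → go left; kit > hog → go right. Place as right child of hog.
Insert boa: boa < cod → go left; boa > asp → go right; boa > bee → go right. Place as right child of bee.
Insert ewe: ewe > cod → go right; ewe < owl → go left; ewe > cow → go right; ewe < koi → go left; ewe < hog → go left; ewe < hen → go left. Place as left child of hen.
Insert rat: rat > cod → go right; rat > owl → go right; rat > pug → go right; rat < yak → go left. Place as left child of yak.
Insert eel: eel > cod → go right; eel < owl → go left; eel > cow → go right; eel < koi → go left; eel < hog → go left; eel < hen → go left; eel < ewe → go left. Place as left child of ewe.
Insert dog: dog > cod → go right; dog < owl → go left; dog > cow → go right; dog < koi → go left; dog < hog → go left; dog < hen → go left; dog < ewe → go left; dog < eel → go left. Place as left child of eel.

eel's parent is ewe, which has only one child.

none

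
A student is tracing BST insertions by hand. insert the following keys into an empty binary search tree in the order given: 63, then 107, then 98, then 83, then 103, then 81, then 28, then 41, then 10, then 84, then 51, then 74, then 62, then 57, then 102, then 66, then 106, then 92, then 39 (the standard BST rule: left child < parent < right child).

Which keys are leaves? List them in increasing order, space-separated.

10 39 57 66 92 102 106

Insert 63: tree is empty, so 63 becomes the root.
Insert 107: 107 > 63 → go right. Place as right child of 63.
Insert 98: 98 > 63 → go right; 98 < 107 → go left. Place as left child of 107.
Insert 83: 83 > 63 → go right; 83 < 107 → go left; 83 < 98 → go left. Place as left child of 98.
Insert 103: 103 > 63 → go right; 103 < 107 → go left; 103 > 98 → go right. Place as right child of 98.
Insert 81: 81 > 63 → go right; 81 < 107 → go left; 81 < 98 → go left; 81 < 83 → go left. Place as left child of 83.
Insert 28: 28 < 63 → go left. Place as left child of 63.
Insert 41: 41 < 63 → go left; 41 > 28 → go right. Place as right child of 28.
Insert 10: 10 < 63 → go left; 10 < 28 → go left. Place as left child of 28.
Insert 84: 84 > 63 → go right; 84 < 107 → go left; 84 < 98 → go left; 84 > 83 → go right. Place as right child of 83.
Insert 51: 51 < 63 → go left; 51 > 28 → go right; 51 > 41 → go right. Place as right child of 41.
Insert 74: 74 > 63 → go right; 74 < 107 → go left; 74 < 98 → go left; 74 < 83 → go left; 74 < 81 → go left. Place as left child of 81.
Insert 62: 62 < 63 → go left; 62 > 28 → go right; 62 > 41 → go right; 62 > 51 → go right. Place as right child of 51.
Insert 57: 57 < 63 → go left; 57 > 28 → go right; 57 > 41 → go right; 57 > 51 → go right; 57 < 62 → go left. Place as left child of 62.
Insert 102: 102 > 63 → go right; 102 < 107 → go left; 102 > 98 → go right; 102 < 103 → go left. Place as left child of 103.
Insert 66: 66 > 63 → go right; 66 < 107 → go left; 66 < 98 → go left; 66 < 83 → go left; 66 < 81 → go left; 66 < 74 → go left. Place as left child of 74.
Insert 106: 106 > 63 → go right; 106 < 107 → go left; 106 > 98 → go right; 106 > 103 → go right. Place as right child of 103.
Insert 92: 92 > 63 → go right; 92 < 107 → go left; 92 < 98 → go left; 92 > 83 → go right; 92 > 84 → go right. Place as right child of 84.
Insert 39: 39 < 63 → go left; 39 > 28 → go right; 39 < 41 → go left. Place as left child of 41.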